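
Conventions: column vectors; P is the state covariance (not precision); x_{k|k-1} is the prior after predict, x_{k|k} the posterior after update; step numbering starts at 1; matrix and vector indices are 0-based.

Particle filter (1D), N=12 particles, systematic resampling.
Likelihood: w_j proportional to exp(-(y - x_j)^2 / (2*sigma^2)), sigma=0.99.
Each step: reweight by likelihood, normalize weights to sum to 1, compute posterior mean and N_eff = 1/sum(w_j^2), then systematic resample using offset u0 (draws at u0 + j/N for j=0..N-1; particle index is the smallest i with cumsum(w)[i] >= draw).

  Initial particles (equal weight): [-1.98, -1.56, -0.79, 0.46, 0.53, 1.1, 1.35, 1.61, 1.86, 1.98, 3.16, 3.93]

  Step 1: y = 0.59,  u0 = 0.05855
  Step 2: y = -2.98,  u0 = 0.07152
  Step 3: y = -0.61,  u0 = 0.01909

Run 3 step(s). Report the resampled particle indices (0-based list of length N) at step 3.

resampled_idx = [0, 1, 2, 3, 4, 5, 5, 6, 7, 8, 9, 10]

step 1: w=[0.0062, 0.0170, 0.0681, 0.1784, 0.1797, 0.1576, 0.1341, 0.1059, 0.0790, 0.0672, 0.0062, 0.0006]  mean=0.9114  Neff=7.4678  idx=[2, 3, 3, 4, 4, 5, 5, 6, 6, 7, 8, 9]
step 2: w=[0.9050, 0.0250, 0.0250, 0.0195, 0.0195, 0.0021, 0.0021, 0.0007, 0.0007, 0.0002, 0.0001, 0.0000]  mean=-0.6641  Neff=1.2179  idx=[0, 0, 0, 0, 0, 0, 0, 0, 0, 0, 0, 4]
step 3: w=[0.0868, 0.0868, 0.0868, 0.0868, 0.0868, 0.0868, 0.0868, 0.0868, 0.0868, 0.0868, 0.0868, 0.0455]  mean=-0.7300  Neff=11.7788  idx=[0, 1, 2, 3, 4, 5, 5, 6, 7, 8, 9, 10]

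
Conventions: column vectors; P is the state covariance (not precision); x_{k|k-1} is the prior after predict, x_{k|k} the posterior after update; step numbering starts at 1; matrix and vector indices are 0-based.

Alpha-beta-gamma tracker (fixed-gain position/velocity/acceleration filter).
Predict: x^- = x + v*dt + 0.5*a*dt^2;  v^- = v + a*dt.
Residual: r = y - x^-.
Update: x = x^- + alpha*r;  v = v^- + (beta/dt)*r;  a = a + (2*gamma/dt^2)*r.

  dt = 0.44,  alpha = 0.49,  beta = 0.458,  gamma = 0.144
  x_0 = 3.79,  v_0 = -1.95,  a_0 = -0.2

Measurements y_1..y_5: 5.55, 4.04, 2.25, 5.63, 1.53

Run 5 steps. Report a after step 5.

step 1: x_pred=2.9126  r=2.6374  x^+=4.2049  v^+=0.7073  a^+=3.7233
step 2: x_pred=4.8766  r=-0.8366  x^+=4.4666  v^+=1.4747  a^+=2.4789
step 3: x_pred=5.3555  r=-3.1055  x^+=3.8338  v^+=-0.6671  a^+=-2.1409
step 4: x_pred=3.3330  r=2.2970  x^+=4.4586  v^+=0.7819  a^+=1.2761
step 5: x_pred=4.9261  r=-3.3961  x^+=3.2620  v^+=-2.1917  a^+=-3.7760

a_post = -3.7760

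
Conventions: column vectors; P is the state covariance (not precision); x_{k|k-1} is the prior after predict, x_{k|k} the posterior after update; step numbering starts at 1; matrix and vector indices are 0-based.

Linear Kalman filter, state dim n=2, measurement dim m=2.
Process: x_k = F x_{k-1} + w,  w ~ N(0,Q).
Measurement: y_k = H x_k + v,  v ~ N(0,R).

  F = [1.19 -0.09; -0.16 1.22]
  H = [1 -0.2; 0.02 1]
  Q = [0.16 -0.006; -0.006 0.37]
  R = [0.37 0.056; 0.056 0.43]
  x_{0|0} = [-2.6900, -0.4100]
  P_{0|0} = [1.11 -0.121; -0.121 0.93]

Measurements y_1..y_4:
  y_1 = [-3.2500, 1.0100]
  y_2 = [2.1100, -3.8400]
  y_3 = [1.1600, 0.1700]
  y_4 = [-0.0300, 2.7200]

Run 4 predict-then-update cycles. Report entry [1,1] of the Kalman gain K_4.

step 1: x^-=[-3.1642, -0.0698]  P^-=[1.7653 -0.4969; -0.4969 1.8299]  S=[2.4073 -0.7695; -0.7695 2.2407]  K=[0.7962 0.0674; -0.1110 0.7741]  nu=[-0.0998, 1.1431]  x^+=[-3.1665, 0.8261]  P^+=[0.3118 0.0674; 0.0674 0.3253]
step 2: x^-=[-3.8425, 1.5145]  P^-=[0.5898 -0.0023; -0.0023 0.8359]  S=[0.9942 -0.1017; -0.1017 1.2660]  K=[0.5994 0.0556; -0.1038 0.6519]  nu=[6.2554, -5.2777]  x^+=[-0.3865, -2.5752]  P^+=[0.2355 0.0528; 0.0528 0.2734]
step 3: x^-=[-0.2281, -3.0799]  P^-=[0.4843 -0.0035; -0.0035 0.7624]  S=[0.8862 -0.0903; -0.0903 1.1925]  K=[0.5521 0.0470; -0.1117 0.6308]  nu=[0.7722, 3.2545]  x^+=[0.3511, -1.1131]  P^+=[0.2163 0.0468; 0.0468 0.2641]
step 4: x^-=[0.5180, -1.4142]  P^-=[0.4584 -0.0076; -0.0076 0.7503]  S=[0.8614 -0.0924; -0.0924 1.1802]  K=[0.5385 0.0435; -0.1158 0.6266]  nu=[-0.8308, 4.1239]  x^+=[0.2501, 1.2658]  P^+=[0.2106 0.0447; 0.0447 0.2620]

K[1,1] = 0.6266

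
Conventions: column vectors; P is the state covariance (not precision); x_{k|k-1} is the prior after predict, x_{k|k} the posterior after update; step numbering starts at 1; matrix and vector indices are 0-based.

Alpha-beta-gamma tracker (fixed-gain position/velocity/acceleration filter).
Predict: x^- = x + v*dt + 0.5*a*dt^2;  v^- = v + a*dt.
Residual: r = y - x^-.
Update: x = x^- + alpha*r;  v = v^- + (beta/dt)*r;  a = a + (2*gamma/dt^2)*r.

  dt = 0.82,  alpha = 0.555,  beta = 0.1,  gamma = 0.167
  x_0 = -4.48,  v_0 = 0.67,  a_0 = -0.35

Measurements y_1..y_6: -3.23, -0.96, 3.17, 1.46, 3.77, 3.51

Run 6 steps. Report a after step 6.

step 1: x_pred=-4.0483  r=0.8183  x^+=-3.5941  v^+=0.4828  a^+=0.0565
step 2: x_pred=-3.1793  r=2.2193  x^+=-1.9476  v^+=0.7997  a^+=1.1588
step 3: x_pred=-0.9022  r=4.0722  x^+=1.3579  v^+=2.2466  a^+=3.1816
step 4: x_pred=4.2697  r=-2.8097  x^+=2.7103  v^+=4.5128  a^+=1.7859
step 5: x_pred=7.0113  r=-3.2413  x^+=5.2124  v^+=5.5820  a^+=0.1759
step 6: x_pred=9.8488  r=-6.3388  x^+=6.3308  v^+=4.9532  a^+=-2.9727

a_post = -2.9727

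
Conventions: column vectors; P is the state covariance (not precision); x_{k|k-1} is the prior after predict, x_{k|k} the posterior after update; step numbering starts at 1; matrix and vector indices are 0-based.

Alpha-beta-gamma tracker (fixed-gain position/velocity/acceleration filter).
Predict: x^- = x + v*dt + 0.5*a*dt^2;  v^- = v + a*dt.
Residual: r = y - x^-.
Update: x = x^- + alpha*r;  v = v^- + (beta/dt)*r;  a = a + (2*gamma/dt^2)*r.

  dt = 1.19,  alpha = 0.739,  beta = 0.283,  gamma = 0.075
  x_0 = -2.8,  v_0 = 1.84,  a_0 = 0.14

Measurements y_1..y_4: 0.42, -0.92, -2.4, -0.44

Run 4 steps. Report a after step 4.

step 1: x_pred=-0.5113  r=0.9313  x^+=0.1769  v^+=2.2281  a^+=0.2386
step 2: x_pred=2.9973  r=-3.9173  x^+=0.1024  v^+=1.5805  a^+=-0.1763
step 3: x_pred=1.8583  r=-4.2583  x^+=-1.2886  v^+=0.3580  a^+=-0.6274
step 4: x_pred=-1.3068  r=0.8668  x^+=-0.6662  v^+=-0.1825  a^+=-0.5355

a_post = -0.5355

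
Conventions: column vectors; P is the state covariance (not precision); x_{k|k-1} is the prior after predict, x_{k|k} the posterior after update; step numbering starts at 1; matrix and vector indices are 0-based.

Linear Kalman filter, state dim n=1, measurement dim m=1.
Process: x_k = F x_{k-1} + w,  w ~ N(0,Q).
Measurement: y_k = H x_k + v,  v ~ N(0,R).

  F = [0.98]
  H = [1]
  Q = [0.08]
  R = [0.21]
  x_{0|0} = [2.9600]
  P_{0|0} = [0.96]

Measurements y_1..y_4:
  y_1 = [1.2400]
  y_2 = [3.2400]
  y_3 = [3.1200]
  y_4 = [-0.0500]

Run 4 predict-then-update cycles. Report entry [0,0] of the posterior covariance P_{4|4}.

step 1: x^-=[2.9008]  P^-=[1.0020]  S=[1.2120]  K=[0.8267]  nu=[-1.6608]  x^+=[1.5278]  P^+=[0.1736]
step 2: x^-=[1.4972]  P^-=[0.2467]  S=[0.4567]  K=[0.5402]  nu=[1.7428]  x^+=[2.4387]  P^+=[0.1134]
step 3: x^-=[2.3899]  P^-=[0.1890]  S=[0.3990]  K=[0.4736]  nu=[0.7301]  x^+=[2.7357]  P^+=[0.0995]
step 4: x^-=[2.6810]  P^-=[0.1755]  S=[0.3855]  K=[0.4553]  nu=[-2.7310]  x^+=[1.4376]  P^+=[0.0956]

P_post[0,0] = 0.0956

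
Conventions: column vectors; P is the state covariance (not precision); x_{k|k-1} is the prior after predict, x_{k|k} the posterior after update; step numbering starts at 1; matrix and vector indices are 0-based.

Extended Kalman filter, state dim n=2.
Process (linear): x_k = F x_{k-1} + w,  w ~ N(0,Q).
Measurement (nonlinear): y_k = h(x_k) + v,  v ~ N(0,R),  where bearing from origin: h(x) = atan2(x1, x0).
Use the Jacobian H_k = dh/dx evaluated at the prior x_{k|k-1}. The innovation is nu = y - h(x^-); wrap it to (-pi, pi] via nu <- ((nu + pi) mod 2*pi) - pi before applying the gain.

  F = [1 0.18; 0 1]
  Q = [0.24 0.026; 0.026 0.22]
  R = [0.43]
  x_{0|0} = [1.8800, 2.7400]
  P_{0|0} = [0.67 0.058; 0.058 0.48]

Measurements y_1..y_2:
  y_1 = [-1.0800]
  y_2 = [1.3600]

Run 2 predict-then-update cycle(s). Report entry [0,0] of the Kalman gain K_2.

step 1: x^-=[2.3732, 2.7400]  P^-=[0.9464 0.1704; 0.1704 0.7000]  H_jac=[-0.2085 0.1806]  S=[0.4812]  K=[-0.3462; 0.1889]  nu=[-1.9370]  x^+=[3.0438, 2.3741]  P^+=[0.8888 0.2019; 0.2019 0.6828]
step 2: x^-=[3.4712, 2.3741]  P^-=[1.2236 0.3508; 0.3508 0.9028]  H_jac=[-0.1342 0.1963]  S=[0.4683]  K=[-0.2037; 0.2778]  nu=[0.7601]  x^+=[3.3163, 2.5853]  P^+=[1.2041 0.3773; 0.3773 0.8667]

K[0,0] = -0.2037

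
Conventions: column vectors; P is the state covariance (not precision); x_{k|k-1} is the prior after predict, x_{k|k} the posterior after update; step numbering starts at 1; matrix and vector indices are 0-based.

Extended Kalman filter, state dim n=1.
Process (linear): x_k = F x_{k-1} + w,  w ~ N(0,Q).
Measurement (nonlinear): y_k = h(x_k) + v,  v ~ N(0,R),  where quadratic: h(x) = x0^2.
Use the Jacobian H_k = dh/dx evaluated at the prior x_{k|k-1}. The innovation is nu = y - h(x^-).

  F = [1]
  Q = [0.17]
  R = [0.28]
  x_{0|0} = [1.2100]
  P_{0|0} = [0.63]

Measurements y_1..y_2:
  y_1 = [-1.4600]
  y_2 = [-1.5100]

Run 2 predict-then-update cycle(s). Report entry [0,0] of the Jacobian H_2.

H_jac[0,0] = 0.1397

step 1: x^-=[1.2100]  P^-=[0.8000]  H_jac=[2.4200]  S=[4.9651]  K=[0.3899]  nu=[-2.9241]  x^+=[0.0698]  P^+=[0.0451]
step 2: x^-=[0.0698]  P^-=[0.2151]  H_jac=[0.1397]  S=[0.2842]  K=[0.1057]  nu=[-1.5149]  x^+=[-0.0903]  P^+=[0.2119]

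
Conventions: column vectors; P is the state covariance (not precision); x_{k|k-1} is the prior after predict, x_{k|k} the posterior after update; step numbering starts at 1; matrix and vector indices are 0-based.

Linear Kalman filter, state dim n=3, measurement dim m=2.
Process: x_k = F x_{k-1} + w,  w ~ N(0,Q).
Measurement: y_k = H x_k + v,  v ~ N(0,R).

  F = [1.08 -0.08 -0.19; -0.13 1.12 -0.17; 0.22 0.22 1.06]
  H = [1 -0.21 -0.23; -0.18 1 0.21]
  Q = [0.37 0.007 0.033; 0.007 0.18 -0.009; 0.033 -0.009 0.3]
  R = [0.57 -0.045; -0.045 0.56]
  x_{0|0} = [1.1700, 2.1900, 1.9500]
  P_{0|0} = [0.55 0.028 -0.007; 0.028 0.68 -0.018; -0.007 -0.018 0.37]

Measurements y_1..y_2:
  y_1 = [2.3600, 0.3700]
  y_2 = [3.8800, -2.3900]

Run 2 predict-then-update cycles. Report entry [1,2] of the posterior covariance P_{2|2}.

step 1: x^-=[0.7179, 1.9692, 2.8062]  P^-=[1.0267 -0.0803 0.0779; -0.0803 1.0514 0.0628; 0.0779 0.0628 0.7663]  S=[1.6876 -0.5686; -0.5686 1.7278]  K=[0.6290 0.0630; 0.0263 0.6332; -0.0283 0.1120]  nu=[2.7011, -2.0593]  x^+=[2.2871, 0.7365, 2.4990]  P^+=[0.3972 0.0502 0.1348; 0.0502 0.3765 -0.0670; 0.1348 -0.0670 0.7397]
step 2: x^-=[1.9364, 0.1027, 3.3141]  P^-=[0.7964 -0.0055 0.1401; -0.0055 0.6972 -0.1507; 0.1401 -0.1507 1.2050]  S=[1.3842 -0.3222; -0.3222 1.2643]  K=[0.5644 0.0494; 0.0404 0.5375; -0.0659 0.0443]  nu=[2.7274, -2.8401]  x^+=[3.3355, -1.3138, 3.0087]  P^+=[0.3703 0.0278 0.1958; 0.0278 0.3437 -0.1879; 0.1958 -0.1879 1.1947]

P_post[1,2] = -0.1879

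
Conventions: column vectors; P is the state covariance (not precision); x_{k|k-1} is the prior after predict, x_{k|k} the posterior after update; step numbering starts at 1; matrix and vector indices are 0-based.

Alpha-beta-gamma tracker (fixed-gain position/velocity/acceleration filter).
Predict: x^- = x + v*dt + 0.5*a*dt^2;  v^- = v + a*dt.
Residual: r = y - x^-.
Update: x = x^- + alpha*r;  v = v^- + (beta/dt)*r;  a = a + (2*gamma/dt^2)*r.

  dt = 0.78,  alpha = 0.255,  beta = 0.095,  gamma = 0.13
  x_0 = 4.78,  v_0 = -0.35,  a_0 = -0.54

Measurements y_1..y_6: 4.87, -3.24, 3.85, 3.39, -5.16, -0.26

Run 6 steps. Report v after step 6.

v_post = -2.1375

step 1: x_pred=4.3427  r=0.5273  x^+=4.4772  v^+=-0.7070  a^+=-0.3147
step 2: x_pred=3.8300  r=-7.0700  x^+=2.0272  v^+=-1.8135  a^+=-3.3360
step 3: x_pred=-0.4022  r=4.2522  x^+=0.6821  v^+=-3.8977  a^+=-1.5189
step 4: x_pred=-2.8202  r=6.2102  x^+=-1.2366  v^+=-4.3261  a^+=1.1351
step 5: x_pred=-4.2656  r=-0.8944  x^+=-4.4937  v^+=-3.5497  a^+=0.7528
step 6: x_pred=-7.0334  r=6.7734  x^+=-5.3062  v^+=-2.1375  a^+=3.6475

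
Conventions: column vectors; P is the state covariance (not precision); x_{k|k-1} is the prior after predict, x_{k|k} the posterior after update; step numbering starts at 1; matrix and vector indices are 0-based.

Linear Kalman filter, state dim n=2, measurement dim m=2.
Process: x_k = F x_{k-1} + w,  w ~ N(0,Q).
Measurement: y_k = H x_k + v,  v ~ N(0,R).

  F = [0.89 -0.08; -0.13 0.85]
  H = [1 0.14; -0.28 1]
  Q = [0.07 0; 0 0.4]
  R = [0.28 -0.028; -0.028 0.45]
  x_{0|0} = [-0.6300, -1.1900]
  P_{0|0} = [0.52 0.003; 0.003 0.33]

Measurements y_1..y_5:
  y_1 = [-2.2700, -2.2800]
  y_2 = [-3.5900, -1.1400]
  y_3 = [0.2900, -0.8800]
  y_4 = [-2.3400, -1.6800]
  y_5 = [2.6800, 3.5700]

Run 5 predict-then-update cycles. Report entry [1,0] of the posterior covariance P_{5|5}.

P_post[1,0] = -0.0125

step 1: x^-=[-0.4655, -0.9296]  P^-=[0.4836 -0.0803; -0.0803 0.6466]  S=[0.7538 -0.1500; -0.1500 1.1794]  K=[0.6056 -0.1059; 0.1297 0.5838]  nu=[-1.6744, -1.4807]  x^+=[-1.3227, -2.0112]  P^+=[0.1747 -0.0157; -0.0157 0.2547]
step 2: x^-=[-1.0163, -1.5376]  P^-=[0.2123 -0.0495; -0.0495 0.5904]  S=[0.4900 -0.0524; -0.0524 1.0848]  K=[0.4104 -0.0806; 0.1278 0.5632]  nu=[-2.3584, 0.1130]  x^+=[-1.9934, -1.7753]  P^+=[0.1192 -0.0144; -0.0144 0.2458]
step 3: x^-=[-1.6321, -1.2499]  P^-=[0.1680 -0.0416; -0.0416 0.5828]  S=[0.4478 -0.0334; -0.0334 1.0693]  K=[0.3569 -0.0717; 0.1312 0.5600]  nu=[2.0971, -0.0871]  x^+=[-0.8774, -1.0236]  P^+=[0.1038 -0.0132; -0.0132 0.2446]
step 4: x^-=[-0.6990, -0.7560]  P^-=[0.1557 -0.0388; -0.0388 0.5814]  S=[0.4362 -0.0274; -0.0274 1.0653]  K=[0.3401 -0.0685; 0.1329 0.5594]  nu=[-1.5352, -1.1197]  x^+=[-1.1443, -1.5864]  P^+=[0.0989 -0.0127; -0.0127 0.2445]
step 5: x^-=[-0.8916, -1.1997]  P^-=[0.1517 -0.0378; -0.0378 0.5811]  S=[0.4325 -0.0254; -0.0254 1.0641]  K=[0.3346 -0.0674; 0.1336 0.5592]  nu=[3.7395, 4.5200]  x^+=[0.0548, 1.8276]  P^+=[0.0973 -0.0125; -0.0125 0.2444]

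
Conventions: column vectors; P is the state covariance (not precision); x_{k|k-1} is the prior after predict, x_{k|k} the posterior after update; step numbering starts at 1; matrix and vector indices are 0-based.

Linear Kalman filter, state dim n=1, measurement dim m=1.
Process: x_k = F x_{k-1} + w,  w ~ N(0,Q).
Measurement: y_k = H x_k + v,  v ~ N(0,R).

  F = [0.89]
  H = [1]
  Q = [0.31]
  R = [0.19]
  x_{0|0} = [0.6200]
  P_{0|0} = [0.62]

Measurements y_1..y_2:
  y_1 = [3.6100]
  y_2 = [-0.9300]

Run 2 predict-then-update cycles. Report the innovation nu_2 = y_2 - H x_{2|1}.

step 1: x^-=[0.5518]  P^-=[0.8011]  S=[0.9911]  K=[0.8083]  nu=[3.0582]  x^+=[3.0237]  P^+=[0.1536]
step 2: x^-=[2.6911]  P^-=[0.4316]  S=[0.6216]  K=[0.6944]  nu=[-3.6211]  x^+=[0.1768]  P^+=[0.1319]

innov = [-3.6211]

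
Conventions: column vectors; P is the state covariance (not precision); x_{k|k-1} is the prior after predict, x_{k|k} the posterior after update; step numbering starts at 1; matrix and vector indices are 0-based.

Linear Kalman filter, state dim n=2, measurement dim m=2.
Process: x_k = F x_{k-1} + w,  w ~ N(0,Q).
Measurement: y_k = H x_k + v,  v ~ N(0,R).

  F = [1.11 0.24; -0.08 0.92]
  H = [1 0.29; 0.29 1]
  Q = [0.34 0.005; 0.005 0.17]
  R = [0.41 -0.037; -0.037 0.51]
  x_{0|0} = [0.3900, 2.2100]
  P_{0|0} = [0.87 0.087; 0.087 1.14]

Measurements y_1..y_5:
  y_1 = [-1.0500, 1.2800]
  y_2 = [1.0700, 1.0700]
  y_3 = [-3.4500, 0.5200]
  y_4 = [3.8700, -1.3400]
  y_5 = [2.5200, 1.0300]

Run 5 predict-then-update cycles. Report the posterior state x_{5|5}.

x_post = [2.0747, 0.2396]

step 1: x^-=[0.9633, 2.0020]  P^-=[1.5239 0.2666; 0.2666 1.1277]  S=[2.1834 1.0210; 1.0210 1.9205]  K=[0.7464 -0.0279; -0.0286 0.6427]  nu=[-2.5939, -1.0014]  x^+=[-0.9449, 1.4327]  P^+=[0.3485 -0.1429; -0.1429 0.3703]
step 2: x^-=[-0.7050, 1.3937]  P^-=[0.7146 -0.0874; -0.0874 0.5067]  S=[1.1165 0.2224; 0.2224 1.0261]  K=[0.6209 -0.0178; -0.0419 0.4782]  nu=[1.3708, -0.1193]  x^+=[0.1482, 1.2792]  P^+=[0.2888 -0.1158; -0.1158 0.2790]
step 3: x^-=[0.4715, 1.1650]  P^-=[0.6502 -0.0751; -0.0751 0.4250]  S=[1.0524 0.1934; 0.1934 0.9462]  K=[0.5975 -0.0022; -0.0338 0.4331]  nu=[-4.2594, -0.7818]  x^+=[-2.0719, 0.9704]  P^+=[0.2749 -0.1030; -0.1030 0.2520]
step 4: x^-=[-2.0669, 1.0586]  P^-=[0.6384 -0.0669; -0.0669 0.4002]  S=[1.0432 0.1916; 0.1916 0.9251]  K=[0.5924 0.0050; -0.0297 0.4178]  nu=[5.6299, -1.7992]  x^+=[1.2592, 0.1399]  P^+=[0.2711 -0.0980; -0.0980 0.2426]
step 5: x^-=[1.4313, 0.0280]  P^-=[0.6358 -0.0637; -0.0637 0.3915]  S=[1.0418 0.1919; 0.1919 0.9180]  K=[0.5911 0.0079; -0.0281 0.4122]  nu=[1.0806, 0.5869]  x^+=[2.0747, 0.2396]  P^+=[0.2699 -0.0961; -0.0961 0.2391]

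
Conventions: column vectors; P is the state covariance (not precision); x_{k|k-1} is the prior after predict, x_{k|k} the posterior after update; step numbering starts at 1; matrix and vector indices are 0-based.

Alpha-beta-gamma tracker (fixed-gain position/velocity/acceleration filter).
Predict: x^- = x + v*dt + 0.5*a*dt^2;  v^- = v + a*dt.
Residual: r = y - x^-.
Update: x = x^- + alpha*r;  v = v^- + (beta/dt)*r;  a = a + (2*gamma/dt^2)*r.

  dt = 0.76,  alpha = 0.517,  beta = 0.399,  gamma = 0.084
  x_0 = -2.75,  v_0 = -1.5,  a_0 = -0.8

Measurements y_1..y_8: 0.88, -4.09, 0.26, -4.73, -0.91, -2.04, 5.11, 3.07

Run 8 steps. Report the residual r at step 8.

resid = -2.3702

step 1: x_pred=-4.1210  r=5.0010  x^+=-1.5355  v^+=0.5175  a^+=0.6546
step 2: x_pred=-0.9531  r=-3.1369  x^+=-2.5749  v^+=-0.6318  a^+=-0.2578
step 3: x_pred=-3.1295  r=3.3895  x^+=-1.3771  v^+=0.9518  a^+=0.7281
step 4: x_pred=-0.4435  r=-4.2865  x^+=-2.6596  v^+=-0.7453  a^+=-0.5187
step 5: x_pred=-3.3759  r=2.4659  x^+=-2.1010  v^+=0.1551  a^+=0.1985
step 6: x_pred=-1.9258  r=-0.1142  x^+=-1.9848  v^+=0.2460  a^+=0.1653
step 7: x_pred=-1.7501  r=6.8601  x^+=1.7966  v^+=3.9732  a^+=2.1607
step 8: x_pred=5.4402  r=-2.3702  x^+=4.2148  v^+=4.3710  a^+=1.4713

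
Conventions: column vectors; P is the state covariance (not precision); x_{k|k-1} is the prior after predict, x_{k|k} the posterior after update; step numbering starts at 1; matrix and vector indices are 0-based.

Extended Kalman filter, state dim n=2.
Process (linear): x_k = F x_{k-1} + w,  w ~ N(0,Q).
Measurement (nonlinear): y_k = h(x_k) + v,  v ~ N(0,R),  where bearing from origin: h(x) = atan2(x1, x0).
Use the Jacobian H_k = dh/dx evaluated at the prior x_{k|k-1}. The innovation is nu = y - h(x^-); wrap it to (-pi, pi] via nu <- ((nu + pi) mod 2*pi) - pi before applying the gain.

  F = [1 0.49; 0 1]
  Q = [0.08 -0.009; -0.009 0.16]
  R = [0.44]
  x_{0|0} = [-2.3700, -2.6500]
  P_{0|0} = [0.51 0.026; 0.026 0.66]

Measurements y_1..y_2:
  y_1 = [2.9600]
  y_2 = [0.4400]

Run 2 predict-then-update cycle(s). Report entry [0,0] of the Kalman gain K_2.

K[0,0] = -0.0140

step 1: x^-=[-3.6685, -2.6500]  P^-=[0.7739 0.3404; 0.3404 0.8200]  H_jac=[0.1294 -0.1791]  S=[0.4635]  K=[0.0845; -0.2219]  nu=[-0.8072]  x^+=[-3.7367, -2.4709]  P^+=[0.7706 0.3491; 0.3491 0.7972]
step 2: x^-=[-4.9475, -2.4709]  P^-=[1.3841 0.7307; 0.7307 0.9572]  H_jac=[0.0808 -0.1618]  S=[0.4550]  K=[-0.0140; -0.2106]  nu=[3.1184]  x^+=[-4.9912, -3.1276]  P^+=[1.3841 0.7294; 0.7294 0.9370]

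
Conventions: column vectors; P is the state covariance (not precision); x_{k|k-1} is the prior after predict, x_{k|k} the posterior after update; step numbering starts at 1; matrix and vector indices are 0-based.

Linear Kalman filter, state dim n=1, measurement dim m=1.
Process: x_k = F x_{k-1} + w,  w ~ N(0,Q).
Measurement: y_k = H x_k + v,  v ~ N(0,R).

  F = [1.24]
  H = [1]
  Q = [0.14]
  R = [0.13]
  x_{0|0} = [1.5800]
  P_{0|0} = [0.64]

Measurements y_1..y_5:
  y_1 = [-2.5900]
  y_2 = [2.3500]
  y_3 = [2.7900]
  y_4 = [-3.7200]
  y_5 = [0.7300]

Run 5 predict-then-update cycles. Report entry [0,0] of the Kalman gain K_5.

step 1: x^-=[1.9592]  P^-=[1.1241]  S=[1.2541]  K=[0.8963]  nu=[-4.5492]  x^+=[-2.1184]  P^+=[0.1165]
step 2: x^-=[-2.6268]  P^-=[0.3192]  S=[0.4492]  K=[0.7106]  nu=[4.9768]  x^+=[0.9096]  P^+=[0.0924]
step 3: x^-=[1.1279]  P^-=[0.2820]  S=[0.4120]  K=[0.6845]  nu=[1.6621]  x^+=[2.2656]  P^+=[0.0890]
step 4: x^-=[2.8093]  P^-=[0.2768]  S=[0.4068]  K=[0.6804]  nu=[-6.5293]  x^+=[-1.6336]  P^+=[0.0885]
step 5: x^-=[-2.0256]  P^-=[0.2760]  S=[0.4060]  K=[0.6798]  nu=[2.7556]  x^+=[-0.1523]  P^+=[0.0884]

K[0,0] = 0.6798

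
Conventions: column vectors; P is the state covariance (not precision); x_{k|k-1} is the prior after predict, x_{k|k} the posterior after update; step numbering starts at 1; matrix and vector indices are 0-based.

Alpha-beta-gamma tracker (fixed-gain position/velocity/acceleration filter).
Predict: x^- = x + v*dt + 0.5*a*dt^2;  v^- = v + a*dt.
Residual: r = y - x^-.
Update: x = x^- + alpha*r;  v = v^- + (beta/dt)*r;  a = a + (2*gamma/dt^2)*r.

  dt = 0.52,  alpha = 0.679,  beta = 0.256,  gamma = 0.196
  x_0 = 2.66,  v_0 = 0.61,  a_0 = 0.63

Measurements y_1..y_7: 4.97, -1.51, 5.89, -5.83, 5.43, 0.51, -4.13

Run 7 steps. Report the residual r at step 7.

resid = -4.3007

step 1: x_pred=3.0624  r=1.9076  x^+=4.3577  v^+=1.8767  a^+=3.3955
step 2: x_pred=5.7926  r=-7.3026  x^+=0.8341  v^+=0.0473  a^+=-7.1912
step 3: x_pred=-0.1135  r=6.0035  x^+=3.9629  v^+=-0.7366  a^+=1.5122
step 4: x_pred=3.7843  r=-9.6143  x^+=-2.7438  v^+=-4.6834  a^+=-12.4257
step 5: x_pred=-6.8591  r=12.2891  x^+=1.4852  v^+=-5.0948  a^+=5.3899
step 6: x_pred=-0.4354  r=0.9454  x^+=0.2065  v^+=-1.8266  a^+=6.7604
step 7: x_pred=0.1707  r=-4.3007  x^+=-2.7495  v^+=-0.4284  a^+=0.5256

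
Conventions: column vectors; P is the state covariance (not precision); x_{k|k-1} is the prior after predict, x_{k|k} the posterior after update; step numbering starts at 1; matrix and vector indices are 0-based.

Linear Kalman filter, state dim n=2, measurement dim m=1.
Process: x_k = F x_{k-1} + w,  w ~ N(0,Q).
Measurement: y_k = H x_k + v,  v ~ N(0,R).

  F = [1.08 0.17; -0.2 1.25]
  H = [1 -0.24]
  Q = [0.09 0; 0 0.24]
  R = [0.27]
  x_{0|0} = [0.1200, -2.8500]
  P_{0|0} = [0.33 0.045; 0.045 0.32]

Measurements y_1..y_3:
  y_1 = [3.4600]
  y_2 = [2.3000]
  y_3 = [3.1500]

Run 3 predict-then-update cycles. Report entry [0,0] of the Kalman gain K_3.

K[0,0] = 0.5825

step 1: x^-=[-0.3549, -3.5865]  P^-=[0.5007 0.0559; 0.0559 0.7307]  S=[0.7859]  K=[0.6200; -0.1520]  nu=[2.9541]  x^+=[1.4766, -4.0354]  P^+=[0.1986 0.1300; 0.1300 0.7126]
step 2: x^-=[0.9087, -5.3396]  P^-=[0.3900 0.2796; 0.2796 1.2963]  S=[0.6004]  K=[0.5377; -0.0525]  nu=[0.1098]  x^+=[0.9678, -5.3454]  P^+=[0.2164 0.2965; 0.2965 1.2947]
step 3: x^-=[0.1365, -6.8752]  P^-=[0.4887 0.6186; 0.6186 2.1233]  S=[0.5840]  K=[0.5825; 0.1867]  nu=[1.3635]  x^+=[0.9307, -6.6207]  P^+=[0.2905 0.5551; 0.5551 2.1029]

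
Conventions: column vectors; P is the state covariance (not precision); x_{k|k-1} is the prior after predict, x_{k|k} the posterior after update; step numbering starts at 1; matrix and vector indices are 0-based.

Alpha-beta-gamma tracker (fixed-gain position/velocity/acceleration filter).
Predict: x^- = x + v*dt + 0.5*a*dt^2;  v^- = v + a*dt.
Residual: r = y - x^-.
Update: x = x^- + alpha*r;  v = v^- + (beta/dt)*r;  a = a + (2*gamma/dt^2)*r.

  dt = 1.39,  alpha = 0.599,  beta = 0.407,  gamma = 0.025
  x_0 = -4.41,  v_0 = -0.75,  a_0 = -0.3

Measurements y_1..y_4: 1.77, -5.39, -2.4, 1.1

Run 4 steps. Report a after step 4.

a_post = -0.0615

step 1: x_pred=-5.7423  r=7.5123  x^+=-1.2424  v^+=1.0326  a^+=-0.1056
step 2: x_pred=0.0909  r=-5.4809  x^+=-3.1921  v^+=-0.7190  a^+=-0.2474
step 3: x_pred=-4.4305  r=2.0305  x^+=-3.2142  v^+=-0.4683  a^+=-0.1949
step 4: x_pred=-4.0535  r=5.1535  x^+=-0.9666  v^+=0.7697  a^+=-0.0615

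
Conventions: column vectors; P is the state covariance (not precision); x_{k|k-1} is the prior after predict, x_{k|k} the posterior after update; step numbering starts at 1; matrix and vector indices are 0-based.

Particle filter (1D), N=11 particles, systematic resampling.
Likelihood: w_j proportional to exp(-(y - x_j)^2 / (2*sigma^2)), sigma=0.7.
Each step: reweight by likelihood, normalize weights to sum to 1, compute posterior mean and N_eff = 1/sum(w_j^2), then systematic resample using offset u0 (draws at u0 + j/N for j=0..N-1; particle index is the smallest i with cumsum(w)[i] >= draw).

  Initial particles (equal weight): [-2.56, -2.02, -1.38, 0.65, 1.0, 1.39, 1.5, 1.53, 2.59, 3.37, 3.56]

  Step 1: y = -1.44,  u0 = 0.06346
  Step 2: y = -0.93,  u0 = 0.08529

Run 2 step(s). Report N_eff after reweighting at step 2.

N_eff = 8.7016

step 1: w=[0.1391, 0.3550, 0.4986, 0.0058, 0.0012, 0.0001, 0.0001, 0.0001, 0.0000, 0.0000, 0.0000]  mean=-1.7561  Neff=2.5378  idx=[0, 1, 1, 1, 1, 2, 2, 2, 2, 2, 2]
step 2: w=[0.0108, 0.0485, 0.0485, 0.0485, 0.0485, 0.1325, 0.1325, 0.1325, 0.1325, 0.1325, 0.1325]  mean=-1.5169  Neff=8.7016  idx=[2, 4, 5, 6, 6, 7, 8, 8, 9, 10, 10]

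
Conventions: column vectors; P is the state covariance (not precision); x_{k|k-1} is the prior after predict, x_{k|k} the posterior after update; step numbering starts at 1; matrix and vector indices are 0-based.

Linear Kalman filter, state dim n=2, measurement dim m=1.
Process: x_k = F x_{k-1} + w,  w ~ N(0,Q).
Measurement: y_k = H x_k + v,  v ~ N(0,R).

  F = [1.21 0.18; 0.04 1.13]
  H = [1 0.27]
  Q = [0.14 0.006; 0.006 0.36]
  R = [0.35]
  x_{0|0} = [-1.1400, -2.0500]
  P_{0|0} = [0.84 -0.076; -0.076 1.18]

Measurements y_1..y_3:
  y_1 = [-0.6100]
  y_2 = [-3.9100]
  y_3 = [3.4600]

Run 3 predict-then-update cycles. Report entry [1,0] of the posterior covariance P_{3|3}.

step 1: x^-=[-1.7484, -2.3621]  P^-=[1.3750 0.1822; 0.1822 1.8612]  S=[1.9590]  K=[0.7270; 0.3495]  nu=[1.7762]  x^+=[-0.4572, -1.7413]  P^+=[0.3396 -0.3156; -0.3156 1.6219]
step 2: x^-=[-0.8666, -1.9859]  P^-=[0.5524 -0.0814; -0.0814 2.4030]  S=[1.0336]  K=[0.5131; 0.5490]  nu=[-2.5072]  x^+=[-2.1532, -3.3623]  P^+=[0.2802 -0.3726; -0.3726 2.0915]
step 3: x^-=[-3.2105, -3.8855]  P^-=[0.4557 -0.0671; -0.0671 2.9974]  S=[0.9880]  K=[0.4429; 0.7512]  nu=[7.7196]  x^+=[0.2086, 1.9136]  P^+=[0.2619 -0.3958; -0.3958 2.4399]

P_post[1,0] = -0.3958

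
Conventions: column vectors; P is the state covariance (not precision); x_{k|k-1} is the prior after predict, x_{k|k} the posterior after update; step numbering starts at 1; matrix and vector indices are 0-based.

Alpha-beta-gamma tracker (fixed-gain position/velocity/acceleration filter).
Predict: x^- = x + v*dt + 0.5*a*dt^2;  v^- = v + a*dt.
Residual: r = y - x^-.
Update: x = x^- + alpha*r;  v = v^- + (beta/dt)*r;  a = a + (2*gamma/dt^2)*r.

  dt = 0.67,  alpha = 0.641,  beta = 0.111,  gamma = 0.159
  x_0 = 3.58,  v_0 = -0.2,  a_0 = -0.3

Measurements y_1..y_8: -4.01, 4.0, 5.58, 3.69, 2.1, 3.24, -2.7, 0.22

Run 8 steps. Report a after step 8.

step 1: x_pred=3.3787  r=-7.3887  x^+=-1.3575  v^+=-1.6251  a^+=-5.5341
step 2: x_pred=-3.6884  r=7.6884  x^+=1.2399  v^+=-4.0592  a^+=-0.0877
step 3: x_pred=-1.4995  r=7.0795  x^+=3.0385  v^+=-2.9451  a^+=4.9274
step 4: x_pred=2.1712  r=1.5188  x^+=3.1448  v^+=0.6079  a^+=6.0033
step 5: x_pred=4.8995  r=-2.7995  x^+=3.1050  v^+=4.1664  a^+=4.0201
step 6: x_pred=6.7988  r=-3.5588  x^+=4.5176  v^+=6.2703  a^+=1.4991
step 7: x_pred=9.0552  r=-11.7552  x^+=1.5201  v^+=5.3272  a^+=-6.8282
step 8: x_pred=3.5567  r=-3.3367  x^+=1.4179  v^+=0.1994  a^+=-9.1920

a_post = -9.1920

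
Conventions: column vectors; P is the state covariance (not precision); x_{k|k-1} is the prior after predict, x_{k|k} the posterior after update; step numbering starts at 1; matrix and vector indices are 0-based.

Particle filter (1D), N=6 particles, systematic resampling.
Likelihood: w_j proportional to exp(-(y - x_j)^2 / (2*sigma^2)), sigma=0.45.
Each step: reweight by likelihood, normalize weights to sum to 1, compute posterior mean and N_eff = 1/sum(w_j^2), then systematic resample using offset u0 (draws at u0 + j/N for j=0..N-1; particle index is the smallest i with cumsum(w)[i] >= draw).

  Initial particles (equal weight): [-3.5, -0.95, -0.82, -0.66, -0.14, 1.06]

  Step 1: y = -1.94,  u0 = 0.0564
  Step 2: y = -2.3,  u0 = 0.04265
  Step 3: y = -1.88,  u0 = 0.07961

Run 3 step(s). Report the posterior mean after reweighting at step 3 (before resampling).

post_mean = -0.9500

step 1: w=[0.0159, 0.5760, 0.2926, 0.1134, 0.0022, 0.0000]  mean=-0.9179  Neff=2.3232  idx=[1, 1, 1, 1, 2, 3]
step 2: w=[0.2212, 0.2212, 0.2212, 0.2212, 0.0892, 0.0260]  mean=-0.9309  Neff=4.8934  idx=[0, 0, 1, 2, 3, 3]
step 3: w=[0.1667, 0.1667, 0.1667, 0.1667, 0.1667, 0.1667]  mean=-0.9500  Neff=6.0000  idx=[0, 1, 2, 3, 4, 5]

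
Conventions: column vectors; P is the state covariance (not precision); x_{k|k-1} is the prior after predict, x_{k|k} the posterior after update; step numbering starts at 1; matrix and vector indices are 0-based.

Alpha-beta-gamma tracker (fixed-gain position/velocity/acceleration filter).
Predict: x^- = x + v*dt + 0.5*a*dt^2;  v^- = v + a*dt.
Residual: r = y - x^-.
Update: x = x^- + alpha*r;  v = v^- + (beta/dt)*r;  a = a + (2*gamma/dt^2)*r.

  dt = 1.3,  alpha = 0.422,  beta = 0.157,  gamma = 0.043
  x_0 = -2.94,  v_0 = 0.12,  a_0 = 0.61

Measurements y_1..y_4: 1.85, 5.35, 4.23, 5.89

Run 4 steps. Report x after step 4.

step 1: x_pred=-2.2685  r=4.1185  x^+=-0.5305  v^+=1.4104  a^+=0.8196
step 2: x_pred=1.9955  r=3.3545  x^+=3.4111  v^+=2.8810  a^+=0.9903
step 3: x_pred=7.9932  r=-3.7632  x^+=6.4051  v^+=3.7139  a^+=0.7988
step 4: x_pred=11.9081  r=-6.0181  x^+=9.3685  v^+=4.0255  a^+=0.4925

x_post = 9.3685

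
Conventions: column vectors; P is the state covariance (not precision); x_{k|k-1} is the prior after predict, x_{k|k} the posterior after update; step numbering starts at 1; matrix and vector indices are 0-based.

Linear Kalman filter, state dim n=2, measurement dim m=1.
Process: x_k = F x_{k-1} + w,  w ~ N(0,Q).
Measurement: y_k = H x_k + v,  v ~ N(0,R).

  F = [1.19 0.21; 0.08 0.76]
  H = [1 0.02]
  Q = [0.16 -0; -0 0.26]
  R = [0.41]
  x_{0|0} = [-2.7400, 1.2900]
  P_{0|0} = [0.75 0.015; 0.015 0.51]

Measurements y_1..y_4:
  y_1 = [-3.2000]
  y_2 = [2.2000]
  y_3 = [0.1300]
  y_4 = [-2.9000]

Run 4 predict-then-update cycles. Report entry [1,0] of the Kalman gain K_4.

K[1,0] = 0.1855

step 1: x^-=[-2.9897, 0.7612]  P^-=[1.2521 0.1666; 0.1666 0.5612]  S=[1.6690]  K=[0.7522; 0.1066]  nu=[-0.2255]  x^+=[-3.1593, 0.7372]  P^+=[0.3077 0.0328; 0.0328 0.5423]
step 2: x^-=[-3.6048, 0.3075]  P^-=[0.6361 0.1461; 0.1461 0.5792]  S=[1.0522]  K=[0.6073; 0.1499]  nu=[5.7987]  x^+=[-0.0830, 1.1765]  P^+=[0.2480 0.0503; 0.0503 0.5555]
step 3: x^-=[0.1483, 0.8875]  P^-=[0.5609 0.1586; 0.1586 0.5886]  S=[0.9774]  K=[0.5770; 0.1743]  nu=[-0.0360]  x^+=[0.1275, 0.8812]  P^+=[0.2354 0.0603; 0.0603 0.5589]
step 4: x^-=[0.3368, 0.6799]  P^-=[0.5481 0.1672; 0.1672 0.5916]  S=[0.9650]  K=[0.5714; 0.1855]  nu=[-3.2504]  x^+=[-1.5206, 0.0770]  P^+=[0.2330 0.0649; 0.0649 0.5584]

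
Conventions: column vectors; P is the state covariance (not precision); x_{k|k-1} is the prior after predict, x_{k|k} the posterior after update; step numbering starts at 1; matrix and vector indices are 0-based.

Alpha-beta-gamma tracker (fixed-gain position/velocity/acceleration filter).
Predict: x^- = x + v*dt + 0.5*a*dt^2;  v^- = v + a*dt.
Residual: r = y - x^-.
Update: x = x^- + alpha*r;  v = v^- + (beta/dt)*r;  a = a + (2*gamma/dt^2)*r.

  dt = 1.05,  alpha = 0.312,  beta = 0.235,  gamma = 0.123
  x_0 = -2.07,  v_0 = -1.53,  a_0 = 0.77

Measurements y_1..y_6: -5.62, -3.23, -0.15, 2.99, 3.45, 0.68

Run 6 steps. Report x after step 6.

step 1: x_pred=-3.2520  r=-2.3680  x^+=-3.9908  v^+=-1.2515  a^+=0.2416
step 2: x_pred=-5.1717  r=1.9417  x^+=-4.5659  v^+=-0.5632  a^+=0.6749
step 3: x_pred=-4.7852  r=4.6352  x^+=-3.3390  v^+=1.1828  a^+=1.7091
step 4: x_pred=-1.1549  r=4.1449  x^+=0.1383  v^+=3.9051  a^+=2.6340
step 5: x_pred=5.6907  r=-2.2407  x^+=4.9916  v^+=6.1693  a^+=2.1340
step 6: x_pred=12.6457  r=-11.9657  x^+=8.9124  v^+=5.7320  a^+=-0.5359

x_post = 8.9124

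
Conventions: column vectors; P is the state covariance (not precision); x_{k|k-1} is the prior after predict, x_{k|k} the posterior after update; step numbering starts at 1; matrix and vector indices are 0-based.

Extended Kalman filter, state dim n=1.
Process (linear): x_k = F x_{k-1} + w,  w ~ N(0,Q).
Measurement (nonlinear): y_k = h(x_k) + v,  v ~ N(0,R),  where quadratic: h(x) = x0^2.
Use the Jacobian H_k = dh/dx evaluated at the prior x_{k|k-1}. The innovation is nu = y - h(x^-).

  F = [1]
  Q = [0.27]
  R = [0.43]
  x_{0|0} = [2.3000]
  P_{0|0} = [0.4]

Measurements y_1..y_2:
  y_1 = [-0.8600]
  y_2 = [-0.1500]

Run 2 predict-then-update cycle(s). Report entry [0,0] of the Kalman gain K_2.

K[0,0] = 0.3643

step 1: x^-=[2.3000]  P^-=[0.6700]  H_jac=[4.6000]  S=[14.6072]  K=[0.2110]  nu=[-6.1500]  x^+=[1.0024]  P^+=[0.0197]
step 2: x^-=[1.0024]  P^-=[0.2897]  H_jac=[2.0048]  S=[1.5945]  K=[0.3643]  nu=[-1.1548]  x^+=[0.5817]  P^+=[0.0781]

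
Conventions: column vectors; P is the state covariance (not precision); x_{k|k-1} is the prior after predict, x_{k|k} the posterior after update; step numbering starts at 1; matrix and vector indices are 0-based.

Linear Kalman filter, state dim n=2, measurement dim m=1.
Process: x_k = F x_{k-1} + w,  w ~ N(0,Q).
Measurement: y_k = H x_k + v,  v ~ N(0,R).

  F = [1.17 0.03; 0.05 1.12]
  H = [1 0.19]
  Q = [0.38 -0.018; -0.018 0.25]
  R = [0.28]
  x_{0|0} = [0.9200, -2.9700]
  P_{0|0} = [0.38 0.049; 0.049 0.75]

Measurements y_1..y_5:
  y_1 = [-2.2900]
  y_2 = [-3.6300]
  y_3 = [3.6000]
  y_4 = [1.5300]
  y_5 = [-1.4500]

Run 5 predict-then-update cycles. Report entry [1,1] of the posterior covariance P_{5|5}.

P_post[1,1] = 3.8929

step 1: x^-=[0.9873, -3.2804]  P^-=[0.9043 0.0937; 0.0937 1.1972]  S=[1.2631]  K=[0.7300; 0.2543]  nu=[-2.6540]  x^+=[-0.9502, -3.9553]  P^+=[0.2311 -0.1408; -0.1408 1.1156]
step 2: x^-=[-1.2304, -4.4774]  P^-=[0.6875 -0.1517; -0.1517 1.6342]  S=[0.9689]  K=[0.6799; 0.1639]  nu=[-1.5489]  x^+=[-2.2834, -4.7313]  P^+=[0.2397 -0.2596; -0.2596 1.6081]
step 3: x^-=[-2.8136, -5.4133]  P^-=[0.6913 -0.2906; -0.2906 2.2388]  S=[0.9417]  K=[0.6755; 0.1431]  nu=[7.4421]  x^+=[2.2134, -4.3481]  P^+=[0.2616 -0.3816; -0.3816 2.2195]
step 4: x^-=[2.4593, -4.7592]  P^-=[0.7134 -0.4288; -0.4288 2.9920]  S=[0.9385]  K=[0.6733; 0.1489]  nu=[-0.0250]  x^+=[2.4424, -4.7629]  P^+=[0.2879 -0.5228; -0.5228 2.9712]
step 5: x^-=[2.7147, -5.2123]  P^-=[0.7400 -0.5872; -0.5872 3.9193]  S=[0.9384]  K=[0.6697; 0.1677]  nu=[-3.1744]  x^+=[0.5887, -5.7448]  P^+=[0.3191 -0.6927; -0.6927 3.8929]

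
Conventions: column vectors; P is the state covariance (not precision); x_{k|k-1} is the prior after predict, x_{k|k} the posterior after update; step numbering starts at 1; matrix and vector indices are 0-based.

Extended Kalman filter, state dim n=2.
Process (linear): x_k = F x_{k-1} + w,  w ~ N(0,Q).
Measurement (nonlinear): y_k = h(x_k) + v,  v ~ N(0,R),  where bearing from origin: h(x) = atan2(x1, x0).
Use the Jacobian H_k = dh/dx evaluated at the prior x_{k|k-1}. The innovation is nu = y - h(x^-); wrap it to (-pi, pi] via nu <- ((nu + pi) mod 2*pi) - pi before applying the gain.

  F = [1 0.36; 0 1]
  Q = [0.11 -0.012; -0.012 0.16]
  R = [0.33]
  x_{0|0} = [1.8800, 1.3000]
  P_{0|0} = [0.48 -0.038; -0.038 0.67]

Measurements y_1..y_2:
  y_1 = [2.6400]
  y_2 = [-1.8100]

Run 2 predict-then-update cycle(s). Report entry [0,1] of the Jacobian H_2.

H_jac[0,1] = 0.1965

step 1: x^-=[2.3480, 1.3000]  P^-=[0.6495 0.1912; 0.1912 0.8300]  H_jac=[-0.1805 0.3260]  S=[0.4169]  K=[-0.1317; 0.5663]  nu=[2.1343]  x^+=[2.0670, 2.5086]  P^+=[0.6422 0.2223; 0.2223 0.6963]
step 2: x^-=[2.9701, 2.5086]  P^-=[1.0025 0.4610; 0.4610 0.8563]  H_jac=[-0.1660 0.1965]  S=[0.3606]  K=[-0.2102; 0.2545]  nu=[-2.5114]  x^+=[3.4980, 1.8695]  P^+=[0.9866 0.4803; 0.4803 0.8330]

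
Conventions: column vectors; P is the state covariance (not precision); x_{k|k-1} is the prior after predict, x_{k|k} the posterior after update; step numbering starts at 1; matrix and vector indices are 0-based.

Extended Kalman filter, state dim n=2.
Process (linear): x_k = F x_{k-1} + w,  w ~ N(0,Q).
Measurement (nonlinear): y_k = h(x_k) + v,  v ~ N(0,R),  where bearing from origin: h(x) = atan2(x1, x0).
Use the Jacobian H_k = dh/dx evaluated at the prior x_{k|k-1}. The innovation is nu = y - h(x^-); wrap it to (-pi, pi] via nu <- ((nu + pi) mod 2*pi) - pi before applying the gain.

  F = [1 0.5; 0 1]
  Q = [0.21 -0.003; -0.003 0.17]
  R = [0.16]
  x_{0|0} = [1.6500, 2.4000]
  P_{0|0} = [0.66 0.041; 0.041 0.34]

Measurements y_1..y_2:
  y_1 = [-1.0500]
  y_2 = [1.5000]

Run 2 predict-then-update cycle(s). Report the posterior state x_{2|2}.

step 1: x^-=[2.8500, 2.4000]  P^-=[0.9960 0.2080; 0.2080 0.5100]  H_jac=[-0.1729 0.2053]  S=[0.1965]  K=[-0.6590; 0.3498]  nu=[-1.7499]  x^+=[4.0031, 1.7878]  P^+=[0.9107 0.2533; 0.2533 0.4860]
step 2: x^-=[4.8970, 1.7878]  P^-=[1.4955 0.4933; 0.4933 0.6560]  H_jac=[-0.0658 0.1802]  S=[0.1761]  K=[-0.0539; 0.4870]  nu=[1.1500]  x^+=[4.8350, 2.3478]  P^+=[1.4949 0.4979; 0.4979 0.6142]

x_post = [4.8350, 2.3478]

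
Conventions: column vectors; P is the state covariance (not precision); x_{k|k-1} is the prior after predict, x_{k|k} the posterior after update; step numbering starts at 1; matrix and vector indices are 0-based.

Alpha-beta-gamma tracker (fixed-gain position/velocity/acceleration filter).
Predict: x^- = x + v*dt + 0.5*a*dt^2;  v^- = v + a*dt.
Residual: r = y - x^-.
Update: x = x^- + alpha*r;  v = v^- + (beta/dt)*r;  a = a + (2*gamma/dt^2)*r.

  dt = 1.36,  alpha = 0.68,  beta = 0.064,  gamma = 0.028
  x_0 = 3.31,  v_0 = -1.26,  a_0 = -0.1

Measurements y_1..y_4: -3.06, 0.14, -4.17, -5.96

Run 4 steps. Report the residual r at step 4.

step 1: x_pred=1.5039  r=-4.5639  x^+=-1.5995  v^+=-1.6108  a^+=-0.2382
step 2: x_pred=-4.0105  r=4.1505  x^+=-1.1881  v^+=-1.7394  a^+=-0.1125
step 3: x_pred=-3.6578  r=-0.5122  x^+=-4.0061  v^+=-1.9165  a^+=-0.1280
step 4: x_pred=-6.7309  r=0.7709  x^+=-6.2067  v^+=-2.0543  a^+=-0.1047

resid = 0.7709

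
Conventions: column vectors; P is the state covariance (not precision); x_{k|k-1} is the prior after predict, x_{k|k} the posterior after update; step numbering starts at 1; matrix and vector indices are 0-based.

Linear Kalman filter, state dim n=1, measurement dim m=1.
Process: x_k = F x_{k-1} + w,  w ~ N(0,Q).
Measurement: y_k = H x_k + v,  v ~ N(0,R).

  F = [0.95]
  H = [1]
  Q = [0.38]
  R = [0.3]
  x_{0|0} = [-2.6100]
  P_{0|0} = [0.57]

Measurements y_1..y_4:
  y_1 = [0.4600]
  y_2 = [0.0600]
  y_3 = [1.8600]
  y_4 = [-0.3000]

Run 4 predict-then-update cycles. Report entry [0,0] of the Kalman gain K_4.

step 1: x^-=[-2.4795]  P^-=[0.8944]  S=[1.1944]  K=[0.7488]  nu=[2.9395]  x^+=[-0.2783]  P^+=[0.2246]
step 2: x^-=[-0.2644]  P^-=[0.5827]  S=[0.8827]  K=[0.6602]  nu=[0.3244]  x^+=[-0.0502]  P^+=[0.1980]
step 3: x^-=[-0.0477]  P^-=[0.5587]  S=[0.8587]  K=[0.6506]  nu=[1.9077]  x^+=[1.1935]  P^+=[0.1952]
step 4: x^-=[1.1339]  P^-=[0.5562]  S=[0.8562]  K=[0.6496]  nu=[-1.4339]  x^+=[0.2024]  P^+=[0.1949]

K[0,0] = 0.6496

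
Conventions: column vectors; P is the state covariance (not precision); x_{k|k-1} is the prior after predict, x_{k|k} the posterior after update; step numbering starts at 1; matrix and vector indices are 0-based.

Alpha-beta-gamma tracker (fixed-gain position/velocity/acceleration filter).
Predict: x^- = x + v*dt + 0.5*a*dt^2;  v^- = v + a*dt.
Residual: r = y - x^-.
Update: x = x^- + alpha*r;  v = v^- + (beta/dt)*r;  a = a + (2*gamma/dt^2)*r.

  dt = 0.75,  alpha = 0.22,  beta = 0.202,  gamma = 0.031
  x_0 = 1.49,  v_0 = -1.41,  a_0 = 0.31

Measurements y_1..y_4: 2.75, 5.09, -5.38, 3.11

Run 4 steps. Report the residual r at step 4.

step 1: x_pred=0.5197  r=2.2303  x^+=1.0104  v^+=-0.5768  a^+=0.5558
step 2: x_pred=0.7341  r=4.3559  x^+=1.6924  v^+=1.0133  a^+=1.0359
step 3: x_pred=2.7437  r=-8.1237  x^+=0.9565  v^+=-0.3978  a^+=0.1405
step 4: x_pred=0.6977  r=2.4123  x^+=1.2284  v^+=0.3574  a^+=0.4064

resid = 2.4123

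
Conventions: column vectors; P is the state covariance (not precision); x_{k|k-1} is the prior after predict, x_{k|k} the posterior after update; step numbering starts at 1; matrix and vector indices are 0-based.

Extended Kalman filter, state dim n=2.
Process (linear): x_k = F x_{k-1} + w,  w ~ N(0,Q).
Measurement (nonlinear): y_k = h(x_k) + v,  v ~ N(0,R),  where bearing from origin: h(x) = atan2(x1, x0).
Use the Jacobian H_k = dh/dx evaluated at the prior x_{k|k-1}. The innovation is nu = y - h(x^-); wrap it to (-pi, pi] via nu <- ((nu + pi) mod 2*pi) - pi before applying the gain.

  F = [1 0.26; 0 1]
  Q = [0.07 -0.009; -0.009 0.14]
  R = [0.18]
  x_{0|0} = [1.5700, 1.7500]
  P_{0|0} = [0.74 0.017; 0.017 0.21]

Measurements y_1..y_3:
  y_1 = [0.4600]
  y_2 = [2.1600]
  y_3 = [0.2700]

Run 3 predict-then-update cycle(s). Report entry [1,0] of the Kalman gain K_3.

step 1: x^-=[2.0250, 1.7500]  P^-=[0.8330 0.0626; 0.0626 0.3500]  H_jac=[-0.2443 0.2827]  S=[0.2490]  K=[-0.7461; 0.3359]  nu=[-0.2527]  x^+=[2.2135, 1.6651]  P^+=[0.6944 0.1250; 0.1250 0.3219]
step 2: x^-=[2.6465, 1.6651]  P^-=[0.8512 0.1997; 0.1997 0.4619]  H_jac=[-0.1703 0.2707]  S=[0.2201]  K=[-0.4130; 0.4135]  nu=[1.5984]  x^+=[1.9863, 2.3261]  P^+=[0.8136 0.2373; 0.2373 0.4243]
step 3: x^-=[2.5911, 2.3261]  P^-=[1.0357 0.3386; 0.3386 0.5643]  H_jac=[-0.1918 0.2137]  S=[0.2161]  K=[-0.5845; 0.2574]  nu=[-0.4615]  x^+=[2.8609, 2.2073]  P^+=[0.9618 0.3711; 0.3711 0.5499]

K[1,0] = 0.2574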